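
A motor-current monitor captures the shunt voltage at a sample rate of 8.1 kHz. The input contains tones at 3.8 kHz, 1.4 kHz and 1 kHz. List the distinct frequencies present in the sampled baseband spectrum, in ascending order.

fs/2 = 4.05 kHz.
3.8 kHz ≤ fs/2 = 4.05 kHz, passes unchanged.
1.4 kHz ≤ fs/2 = 4.05 kHz, passes unchanged.
1 kHz ≤ fs/2 = 4.05 kHz, passes unchanged.
Distinct values: {1 kHz, 1.4 kHz, 3.8 kHz}.

1 kHz, 1.4 kHz, 3.8 kHz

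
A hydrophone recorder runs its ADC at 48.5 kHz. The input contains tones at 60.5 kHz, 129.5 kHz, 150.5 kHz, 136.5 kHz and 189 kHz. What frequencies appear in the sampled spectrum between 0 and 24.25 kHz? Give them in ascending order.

5 kHz, 9 kHz, 12 kHz, 16 kHz

fs/2 = 24.25 kHz.
60.5 kHz mod fs = 12 kHz.
12 kHz ≤ fs/2 = 24.25 kHz, appears at 12 kHz.
129.5 kHz mod fs = 32.5 kHz.
32.5 kHz > fs/2 = 24.25 kHz, folds to fs − 32.5 kHz = 16 kHz.
150.5 kHz mod fs = 5 kHz.
5 kHz ≤ fs/2 = 24.25 kHz, appears at 5 kHz.
136.5 kHz mod fs = 39.5 kHz.
39.5 kHz > fs/2 = 24.25 kHz, folds to fs − 39.5 kHz = 9 kHz.
189 kHz mod fs = 43.5 kHz.
43.5 kHz > fs/2 = 24.25 kHz, folds to fs − 43.5 kHz = 5 kHz.
Distinct values: {5 kHz, 9 kHz, 12 kHz, 16 kHz}.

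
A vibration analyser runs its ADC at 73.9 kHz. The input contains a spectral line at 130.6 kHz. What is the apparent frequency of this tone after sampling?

17.2 kHz

130.6 kHz mod fs = 56.7 kHz.
56.7 kHz > fs/2 = 36.95 kHz, folds to fs − 56.7 kHz = 17.2 kHz.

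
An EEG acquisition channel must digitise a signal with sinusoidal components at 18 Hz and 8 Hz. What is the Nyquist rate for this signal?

36 Hz

Highest-frequency component: 18 Hz.
Nyquist rate = 2 × 18 Hz = 36 Hz.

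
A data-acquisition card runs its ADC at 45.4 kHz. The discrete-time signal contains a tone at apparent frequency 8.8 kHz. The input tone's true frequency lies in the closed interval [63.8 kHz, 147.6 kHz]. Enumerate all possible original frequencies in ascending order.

Frequencies that alias to 8.8 kHz are k·fs ± 8.8 kHz for integer k ≥ 0.
k=0: 8.8 kHz.
k=1: 36.6 kHz, 54.2 kHz.
k=2: 82 kHz, 99.6 kHz.
k=3: 127.4 kHz, 145 kHz.
k=4: 172.8 kHz, 190.4 kHz.
Within [63.8 kHz, 147.6 kHz]: 82 kHz, 99.6 kHz, 127.4 kHz, 145 kHz.

82 kHz, 99.6 kHz, 127.4 kHz, 145 kHz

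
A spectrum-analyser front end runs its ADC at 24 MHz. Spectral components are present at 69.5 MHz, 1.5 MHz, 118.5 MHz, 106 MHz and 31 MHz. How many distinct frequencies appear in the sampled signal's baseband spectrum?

fs/2 = 12 MHz.
69.5 MHz mod fs = 21.5 MHz.
21.5 MHz > fs/2 = 12 MHz, folds to fs − 21.5 MHz = 2.5 MHz.
1.5 MHz ≤ fs/2 = 12 MHz, passes unchanged.
118.5 MHz mod fs = 22.5 MHz.
22.5 MHz > fs/2 = 12 MHz, folds to fs − 22.5 MHz = 1.5 MHz.
106 MHz mod fs = 10 MHz.
10 MHz ≤ fs/2 = 12 MHz, appears at 10 MHz.
31 MHz mod fs = 7 MHz.
7 MHz ≤ fs/2 = 12 MHz, appears at 7 MHz.
Distinct values: {1.5 MHz, 2.5 MHz, 7 MHz, 10 MHz} → 4.

4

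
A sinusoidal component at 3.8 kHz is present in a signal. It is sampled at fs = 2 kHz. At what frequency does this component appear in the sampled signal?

0.2 kHz

3.8 kHz mod fs = 1.8 kHz.
1.8 kHz > fs/2 = 1 kHz, folds to fs − 1.8 kHz = 0.2 kHz.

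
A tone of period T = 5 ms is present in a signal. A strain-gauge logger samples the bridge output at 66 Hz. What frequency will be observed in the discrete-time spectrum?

2 Hz

T = 5 ms → f = 1/T = 200 Hz.
200 Hz mod fs = 2 Hz.
2 Hz ≤ fs/2 = 33 Hz, appears at 2 Hz.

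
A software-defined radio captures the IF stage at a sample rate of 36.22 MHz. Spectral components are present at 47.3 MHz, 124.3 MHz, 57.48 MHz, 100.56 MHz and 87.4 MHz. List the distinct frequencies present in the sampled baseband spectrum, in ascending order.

fs/2 = 18.11 MHz.
47.3 MHz mod fs = 11.08 MHz.
11.08 MHz ≤ fs/2 = 18.11 MHz, appears at 11.08 MHz.
124.3 MHz mod fs = 15.64 MHz.
15.64 MHz ≤ fs/2 = 18.11 MHz, appears at 15.64 MHz.
57.48 MHz mod fs = 21.26 MHz.
21.26 MHz > fs/2 = 18.11 MHz, folds to fs − 21.26 MHz = 14.96 MHz.
100.56 MHz mod fs = 28.12 MHz.
28.12 MHz > fs/2 = 18.11 MHz, folds to fs − 28.12 MHz = 8.1 MHz.
87.4 MHz mod fs = 14.96 MHz.
14.96 MHz ≤ fs/2 = 18.11 MHz, appears at 14.96 MHz.
Distinct values: {8.1 MHz, 11.08 MHz, 14.96 MHz, 15.64 MHz}.

8.1 MHz, 11.08 MHz, 14.96 MHz, 15.64 MHz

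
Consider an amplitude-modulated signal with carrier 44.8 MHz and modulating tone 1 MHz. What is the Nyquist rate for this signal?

AM sidebands sit at fc ± fm = 43.8 MHz and 45.8 MHz.
Highest-frequency component: 45.8 MHz.
Nyquist rate = 2 × 45.8 MHz = 91.6 MHz.

91.6 MHz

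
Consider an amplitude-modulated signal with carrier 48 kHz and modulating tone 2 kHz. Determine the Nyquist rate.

AM sidebands sit at fc ± fm = 46 kHz and 50 kHz.
Highest-frequency component: 50 kHz.
Nyquist rate = 2 × 50 kHz = 100 kHz.

100 kHz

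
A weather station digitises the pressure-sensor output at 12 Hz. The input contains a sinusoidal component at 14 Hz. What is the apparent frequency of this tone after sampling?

2 Hz

14 Hz mod fs = 2 Hz.
2 Hz ≤ fs/2 = 6 Hz, appears at 2 Hz.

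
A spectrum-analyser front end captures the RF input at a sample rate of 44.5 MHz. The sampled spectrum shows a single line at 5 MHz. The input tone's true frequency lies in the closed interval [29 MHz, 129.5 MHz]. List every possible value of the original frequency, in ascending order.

Frequencies that alias to 5 MHz are k·fs ± 5 MHz for integer k ≥ 0.
k=0: 5 MHz.
k=1: 39.5 MHz, 49.5 MHz.
k=2: 84 MHz, 94 MHz.
k=3: 128.5 MHz, 138.5 MHz.
k=4: 173 MHz, 183 MHz.
Within [29 MHz, 129.5 MHz]: 39.5 MHz, 49.5 MHz, 84 MHz, 94 MHz, 128.5 MHz.

39.5 MHz, 49.5 MHz, 84 MHz, 94 MHz, 128.5 MHz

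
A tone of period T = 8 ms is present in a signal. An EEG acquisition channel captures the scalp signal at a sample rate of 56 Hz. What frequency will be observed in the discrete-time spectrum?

T = 8 ms → f = 1/T = 125 Hz.
125 Hz mod fs = 13 Hz.
13 Hz ≤ fs/2 = 28 Hz, appears at 13 Hz.

13 Hz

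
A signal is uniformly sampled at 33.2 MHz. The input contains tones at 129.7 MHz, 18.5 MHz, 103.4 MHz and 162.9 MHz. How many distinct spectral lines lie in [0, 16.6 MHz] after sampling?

3

fs/2 = 16.6 MHz.
129.7 MHz mod fs = 30.1 MHz.
30.1 MHz > fs/2 = 16.6 MHz, folds to fs − 30.1 MHz = 3.1 MHz.
18.5 MHz > fs/2 = 16.6 MHz, folds to fs − 18.5 MHz = 14.7 MHz.
103.4 MHz mod fs = 3.8 MHz.
3.8 MHz ≤ fs/2 = 16.6 MHz, appears at 3.8 MHz.
162.9 MHz mod fs = 30.1 MHz.
30.1 MHz > fs/2 = 16.6 MHz, folds to fs − 30.1 MHz = 3.1 MHz.
Distinct values: {3.1 MHz, 3.8 MHz, 14.7 MHz} → 3.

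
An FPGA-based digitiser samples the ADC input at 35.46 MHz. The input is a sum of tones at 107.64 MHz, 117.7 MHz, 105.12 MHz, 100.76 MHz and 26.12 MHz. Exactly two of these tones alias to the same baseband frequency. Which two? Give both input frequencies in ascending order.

105.12 MHz, 107.64 MHz

fs/2 = 17.73 MHz.
107.64 MHz mod fs = 1.26 MHz.
1.26 MHz ≤ fs/2 = 17.73 MHz, appears at 1.26 MHz.
117.7 MHz mod fs = 11.32 MHz.
11.32 MHz ≤ fs/2 = 17.73 MHz, appears at 11.32 MHz.
105.12 MHz mod fs = 34.2 MHz.
34.2 MHz > fs/2 = 17.73 MHz, folds to fs − 34.2 MHz = 1.26 MHz.
100.76 MHz mod fs = 29.84 MHz.
29.84 MHz > fs/2 = 17.73 MHz, folds to fs − 29.84 MHz = 5.62 MHz.
26.12 MHz > fs/2 = 17.73 MHz, folds to fs − 26.12 MHz = 9.34 MHz.
105.12 MHz and 107.64 MHz both map to 1.26 MHz.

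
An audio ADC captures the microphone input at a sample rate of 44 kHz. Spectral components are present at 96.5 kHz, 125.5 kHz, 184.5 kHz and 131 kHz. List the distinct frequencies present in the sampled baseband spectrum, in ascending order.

fs/2 = 22 kHz.
96.5 kHz mod fs = 8.5 kHz.
8.5 kHz ≤ fs/2 = 22 kHz, appears at 8.5 kHz.
125.5 kHz mod fs = 37.5 kHz.
37.5 kHz > fs/2 = 22 kHz, folds to fs − 37.5 kHz = 6.5 kHz.
184.5 kHz mod fs = 8.5 kHz.
8.5 kHz ≤ fs/2 = 22 kHz, appears at 8.5 kHz.
131 kHz mod fs = 43 kHz.
43 kHz > fs/2 = 22 kHz, folds to fs − 43 kHz = 1 kHz.
Distinct values: {1 kHz, 6.5 kHz, 8.5 kHz}.

1 kHz, 6.5 kHz, 8.5 kHz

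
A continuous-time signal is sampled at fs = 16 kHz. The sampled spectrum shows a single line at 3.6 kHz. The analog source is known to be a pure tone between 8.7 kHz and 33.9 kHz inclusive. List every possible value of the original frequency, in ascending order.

Frequencies that alias to 3.6 kHz are k·fs ± 3.6 kHz for integer k ≥ 0.
k=0: 3.6 kHz.
k=1: 12.4 kHz, 19.6 kHz.
k=2: 28.4 kHz, 35.6 kHz.
k=3: 44.4 kHz, 51.6 kHz.
Within [8.7 kHz, 33.9 kHz]: 12.4 kHz, 19.6 kHz, 28.4 kHz.

12.4 kHz, 19.6 kHz, 28.4 kHz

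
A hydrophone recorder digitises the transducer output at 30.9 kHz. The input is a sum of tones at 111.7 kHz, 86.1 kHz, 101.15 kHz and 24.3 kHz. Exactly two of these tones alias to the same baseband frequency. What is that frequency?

fs/2 = 15.45 kHz.
111.7 kHz mod fs = 19 kHz.
19 kHz > fs/2 = 15.45 kHz, folds to fs − 19 kHz = 11.9 kHz.
86.1 kHz mod fs = 24.3 kHz.
24.3 kHz > fs/2 = 15.45 kHz, folds to fs − 24.3 kHz = 6.6 kHz.
101.15 kHz mod fs = 8.45 kHz.
8.45 kHz ≤ fs/2 = 15.45 kHz, appears at 8.45 kHz.
24.3 kHz > fs/2 = 15.45 kHz, folds to fs − 24.3 kHz = 6.6 kHz.
24.3 kHz and 86.1 kHz both map to 6.6 kHz.

6.6 kHz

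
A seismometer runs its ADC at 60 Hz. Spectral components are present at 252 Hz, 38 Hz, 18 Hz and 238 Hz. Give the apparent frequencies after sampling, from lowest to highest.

2 Hz, 12 Hz, 18 Hz, 22 Hz

fs/2 = 30 Hz.
252 Hz mod fs = 12 Hz.
12 Hz ≤ fs/2 = 30 Hz, appears at 12 Hz.
38 Hz > fs/2 = 30 Hz, folds to fs − 38 Hz = 22 Hz.
18 Hz ≤ fs/2 = 30 Hz, passes unchanged.
238 Hz mod fs = 58 Hz.
58 Hz > fs/2 = 30 Hz, folds to fs − 58 Hz = 2 Hz.
Distinct values: {2 Hz, 12 Hz, 18 Hz, 22 Hz}.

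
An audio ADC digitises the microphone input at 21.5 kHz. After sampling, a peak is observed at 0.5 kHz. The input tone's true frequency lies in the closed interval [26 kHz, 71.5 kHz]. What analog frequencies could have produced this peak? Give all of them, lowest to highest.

42.5 kHz, 43.5 kHz, 64 kHz, 65 kHz

Frequencies that alias to 0.5 kHz are k·fs ± 0.5 kHz for integer k ≥ 0.
k=0: 0.5 kHz.
k=1: 21 kHz, 22 kHz.
k=2: 42.5 kHz, 43.5 kHz.
k=3: 64 kHz, 65 kHz.
k=4: 85.5 kHz, 86.5 kHz.
Within [26 kHz, 71.5 kHz]: 42.5 kHz, 43.5 kHz, 64 kHz, 65 kHz.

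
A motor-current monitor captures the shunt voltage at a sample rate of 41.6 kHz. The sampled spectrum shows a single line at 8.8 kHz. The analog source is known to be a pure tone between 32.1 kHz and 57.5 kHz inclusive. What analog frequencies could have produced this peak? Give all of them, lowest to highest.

32.8 kHz, 50.4 kHz

Frequencies that alias to 8.8 kHz are k·fs ± 8.8 kHz for integer k ≥ 0.
k=0: 8.8 kHz.
k=1: 32.8 kHz, 50.4 kHz.
k=2: 74.4 kHz, 92 kHz.
Within [32.1 kHz, 57.5 kHz]: 32.8 kHz, 50.4 kHz.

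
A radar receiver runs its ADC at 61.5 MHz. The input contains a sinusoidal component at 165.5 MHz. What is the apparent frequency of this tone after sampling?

19 MHz

165.5 MHz mod fs = 42.5 MHz.
42.5 MHz > fs/2 = 30.75 MHz, folds to fs − 42.5 MHz = 19 MHz.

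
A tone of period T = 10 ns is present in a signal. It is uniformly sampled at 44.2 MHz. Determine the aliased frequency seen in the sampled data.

T = 10 ns → f = 1/T = 100 MHz.
100 MHz mod fs = 11.6 MHz.
11.6 MHz ≤ fs/2 = 22.1 MHz, appears at 11.6 MHz.

11.6 MHz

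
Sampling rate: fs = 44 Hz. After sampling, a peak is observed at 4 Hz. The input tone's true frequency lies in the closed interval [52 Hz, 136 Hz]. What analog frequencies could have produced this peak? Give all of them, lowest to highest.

Frequencies that alias to 4 Hz are k·fs ± 4 Hz for integer k ≥ 0.
k=0: 4 Hz.
k=1: 40 Hz, 48 Hz.
k=2: 84 Hz, 92 Hz.
k=3: 128 Hz, 136 Hz.
k=4: 172 Hz, 180 Hz.
Within [52 Hz, 136 Hz]: 84 Hz, 92 Hz, 128 Hz, 136 Hz.

84 Hz, 92 Hz, 128 Hz, 136 Hz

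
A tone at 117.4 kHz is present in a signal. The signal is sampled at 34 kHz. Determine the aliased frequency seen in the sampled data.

117.4 kHz mod fs = 15.4 kHz.
15.4 kHz ≤ fs/2 = 17 kHz, appears at 15.4 kHz.

15.4 kHz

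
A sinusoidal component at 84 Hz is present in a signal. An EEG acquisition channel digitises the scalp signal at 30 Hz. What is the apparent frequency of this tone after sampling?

84 Hz mod fs = 24 Hz.
24 Hz > fs/2 = 15 Hz, folds to fs − 24 Hz = 6 Hz.

6 Hz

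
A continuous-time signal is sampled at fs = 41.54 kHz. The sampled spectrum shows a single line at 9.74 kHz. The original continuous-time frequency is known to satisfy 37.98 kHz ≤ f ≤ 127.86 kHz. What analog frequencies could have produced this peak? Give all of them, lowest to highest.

51.28 kHz, 73.34 kHz, 92.82 kHz, 114.88 kHz

Frequencies that alias to 9.74 kHz are k·fs ± 9.74 kHz for integer k ≥ 0.
k=0: 9.74 kHz.
k=1: 31.8 kHz, 51.28 kHz.
k=2: 73.34 kHz, 92.82 kHz.
k=3: 114.88 kHz, 134.36 kHz.
k=4: 156.42 kHz, 175.9 kHz.
Within [37.98 kHz, 127.86 kHz]: 51.28 kHz, 73.34 kHz, 92.82 kHz, 114.88 kHz.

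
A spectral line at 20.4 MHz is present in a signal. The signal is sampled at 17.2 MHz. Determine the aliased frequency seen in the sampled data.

3.2 MHz

20.4 MHz mod fs = 3.2 MHz.
3.2 MHz ≤ fs/2 = 8.6 MHz, appears at 3.2 MHz.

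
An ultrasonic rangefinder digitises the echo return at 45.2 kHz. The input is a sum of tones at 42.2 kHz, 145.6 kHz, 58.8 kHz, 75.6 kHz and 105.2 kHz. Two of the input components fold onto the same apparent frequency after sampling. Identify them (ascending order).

fs/2 = 22.6 kHz.
42.2 kHz > fs/2 = 22.6 kHz, folds to fs − 42.2 kHz = 3 kHz.
145.6 kHz mod fs = 10 kHz.
10 kHz ≤ fs/2 = 22.6 kHz, appears at 10 kHz.
58.8 kHz mod fs = 13.6 kHz.
13.6 kHz ≤ fs/2 = 22.6 kHz, appears at 13.6 kHz.
75.6 kHz mod fs = 30.4 kHz.
30.4 kHz > fs/2 = 22.6 kHz, folds to fs − 30.4 kHz = 14.8 kHz.
105.2 kHz mod fs = 14.8 kHz.
14.8 kHz ≤ fs/2 = 22.6 kHz, appears at 14.8 kHz.
75.6 kHz and 105.2 kHz both map to 14.8 kHz.

75.6 kHz, 105.2 kHz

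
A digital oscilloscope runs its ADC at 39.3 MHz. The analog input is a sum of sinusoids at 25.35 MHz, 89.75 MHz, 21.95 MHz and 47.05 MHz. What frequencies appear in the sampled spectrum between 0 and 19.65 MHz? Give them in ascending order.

fs/2 = 19.65 MHz.
25.35 MHz > fs/2 = 19.65 MHz, folds to fs − 25.35 MHz = 13.95 MHz.
89.75 MHz mod fs = 11.15 MHz.
11.15 MHz ≤ fs/2 = 19.65 MHz, appears at 11.15 MHz.
21.95 MHz > fs/2 = 19.65 MHz, folds to fs − 21.95 MHz = 17.35 MHz.
47.05 MHz mod fs = 7.75 MHz.
7.75 MHz ≤ fs/2 = 19.65 MHz, appears at 7.75 MHz.
Distinct values: {7.75 MHz, 11.15 MHz, 13.95 MHz, 17.35 MHz}.

7.75 MHz, 11.15 MHz, 13.95 MHz, 17.35 MHz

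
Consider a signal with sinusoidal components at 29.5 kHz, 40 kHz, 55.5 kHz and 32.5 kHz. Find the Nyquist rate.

Highest-frequency component: 55.5 kHz.
Nyquist rate = 2 × 55.5 kHz = 111 kHz.

111 kHz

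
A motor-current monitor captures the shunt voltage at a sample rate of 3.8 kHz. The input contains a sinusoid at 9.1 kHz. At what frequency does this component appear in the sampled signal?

1.5 kHz

9.1 kHz mod fs = 1.5 kHz.
1.5 kHz ≤ fs/2 = 1.9 kHz, appears at 1.5 kHz.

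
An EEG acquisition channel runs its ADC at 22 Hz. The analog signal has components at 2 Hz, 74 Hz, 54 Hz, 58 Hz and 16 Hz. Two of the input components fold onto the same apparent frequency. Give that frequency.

8 Hz

fs/2 = 11 Hz.
2 Hz ≤ fs/2 = 11 Hz, passes unchanged.
74 Hz mod fs = 8 Hz.
8 Hz ≤ fs/2 = 11 Hz, appears at 8 Hz.
54 Hz mod fs = 10 Hz.
10 Hz ≤ fs/2 = 11 Hz, appears at 10 Hz.
58 Hz mod fs = 14 Hz.
14 Hz > fs/2 = 11 Hz, folds to fs − 14 Hz = 8 Hz.
16 Hz > fs/2 = 11 Hz, folds to fs − 16 Hz = 6 Hz.
58 Hz and 74 Hz both map to 8 Hz.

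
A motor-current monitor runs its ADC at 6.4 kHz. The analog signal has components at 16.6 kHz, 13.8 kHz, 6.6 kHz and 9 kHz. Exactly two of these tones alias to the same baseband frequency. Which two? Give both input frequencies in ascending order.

fs/2 = 3.2 kHz.
16.6 kHz mod fs = 3.8 kHz.
3.8 kHz > fs/2 = 3.2 kHz, folds to fs − 3.8 kHz = 2.6 kHz.
13.8 kHz mod fs = 1 kHz.
1 kHz ≤ fs/2 = 3.2 kHz, appears at 1 kHz.
6.6 kHz mod fs = 0.2 kHz.
0.2 kHz ≤ fs/2 = 3.2 kHz, appears at 0.2 kHz.
9 kHz mod fs = 2.6 kHz.
2.6 kHz ≤ fs/2 = 3.2 kHz, appears at 2.6 kHz.
9 kHz and 16.6 kHz both map to 2.6 kHz.

9 kHz, 16.6 kHz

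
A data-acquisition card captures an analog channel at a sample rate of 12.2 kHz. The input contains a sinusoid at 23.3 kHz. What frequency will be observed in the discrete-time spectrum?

23.3 kHz mod fs = 11.1 kHz.
11.1 kHz > fs/2 = 6.1 kHz, folds to fs − 11.1 kHz = 1.1 kHz.

1.1 kHz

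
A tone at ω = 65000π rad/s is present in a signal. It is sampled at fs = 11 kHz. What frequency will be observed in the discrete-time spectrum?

ω = 65000π rad/s → f = ω/(2π) = 32500 Hz = 32.5 kHz.
32.5 kHz mod fs = 10.5 kHz.
10.5 kHz > fs/2 = 5.5 kHz, folds to fs − 10.5 kHz = 0.5 kHz.

0.5 kHz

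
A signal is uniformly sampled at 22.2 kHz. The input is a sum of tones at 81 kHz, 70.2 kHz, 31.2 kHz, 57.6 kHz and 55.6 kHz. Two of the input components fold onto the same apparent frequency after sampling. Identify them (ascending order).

31.2 kHz, 57.6 kHz

fs/2 = 11.1 kHz.
81 kHz mod fs = 14.4 kHz.
14.4 kHz > fs/2 = 11.1 kHz, folds to fs − 14.4 kHz = 7.8 kHz.
70.2 kHz mod fs = 3.6 kHz.
3.6 kHz ≤ fs/2 = 11.1 kHz, appears at 3.6 kHz.
31.2 kHz mod fs = 9 kHz.
9 kHz ≤ fs/2 = 11.1 kHz, appears at 9 kHz.
57.6 kHz mod fs = 13.2 kHz.
13.2 kHz > fs/2 = 11.1 kHz, folds to fs − 13.2 kHz = 9 kHz.
55.6 kHz mod fs = 11.2 kHz.
11.2 kHz > fs/2 = 11.1 kHz, folds to fs − 11.2 kHz = 11 kHz.
31.2 kHz and 57.6 kHz both map to 9 kHz.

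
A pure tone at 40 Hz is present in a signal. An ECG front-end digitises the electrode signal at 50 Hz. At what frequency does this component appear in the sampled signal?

10 Hz

40 Hz > fs/2 = 25 Hz, folds to fs − 40 Hz = 10 Hz.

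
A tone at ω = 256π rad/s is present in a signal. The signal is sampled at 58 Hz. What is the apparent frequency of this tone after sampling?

12 Hz

ω = 256π rad/s → f = ω/(2π) = 128 Hz.
128 Hz mod fs = 12 Hz.
12 Hz ≤ fs/2 = 29 Hz, appears at 12 Hz.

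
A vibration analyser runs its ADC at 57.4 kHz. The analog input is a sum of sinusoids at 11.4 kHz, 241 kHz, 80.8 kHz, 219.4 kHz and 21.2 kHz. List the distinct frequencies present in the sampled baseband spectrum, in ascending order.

10.2 kHz, 11.4 kHz, 21.2 kHz, 23.4 kHz

fs/2 = 28.7 kHz.
11.4 kHz ≤ fs/2 = 28.7 kHz, passes unchanged.
241 kHz mod fs = 11.4 kHz.
11.4 kHz ≤ fs/2 = 28.7 kHz, appears at 11.4 kHz.
80.8 kHz mod fs = 23.4 kHz.
23.4 kHz ≤ fs/2 = 28.7 kHz, appears at 23.4 kHz.
219.4 kHz mod fs = 47.2 kHz.
47.2 kHz > fs/2 = 28.7 kHz, folds to fs − 47.2 kHz = 10.2 kHz.
21.2 kHz ≤ fs/2 = 28.7 kHz, passes unchanged.
Distinct values: {10.2 kHz, 11.4 kHz, 21.2 kHz, 23.4 kHz}.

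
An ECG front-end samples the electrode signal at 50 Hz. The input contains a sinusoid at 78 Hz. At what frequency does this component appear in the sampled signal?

78 Hz mod fs = 28 Hz.
28 Hz > fs/2 = 25 Hz, folds to fs − 28 Hz = 22 Hz.

22 Hz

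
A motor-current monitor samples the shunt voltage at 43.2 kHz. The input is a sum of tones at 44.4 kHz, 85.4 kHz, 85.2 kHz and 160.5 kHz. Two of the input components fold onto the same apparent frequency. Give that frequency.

fs/2 = 21.6 kHz.
44.4 kHz mod fs = 1.2 kHz.
1.2 kHz ≤ fs/2 = 21.6 kHz, appears at 1.2 kHz.
85.4 kHz mod fs = 42.2 kHz.
42.2 kHz > fs/2 = 21.6 kHz, folds to fs − 42.2 kHz = 1 kHz.
85.2 kHz mod fs = 42 kHz.
42 kHz > fs/2 = 21.6 kHz, folds to fs − 42 kHz = 1.2 kHz.
160.5 kHz mod fs = 30.9 kHz.
30.9 kHz > fs/2 = 21.6 kHz, folds to fs − 30.9 kHz = 12.3 kHz.
44.4 kHz and 85.2 kHz both map to 1.2 kHz.

1.2 kHz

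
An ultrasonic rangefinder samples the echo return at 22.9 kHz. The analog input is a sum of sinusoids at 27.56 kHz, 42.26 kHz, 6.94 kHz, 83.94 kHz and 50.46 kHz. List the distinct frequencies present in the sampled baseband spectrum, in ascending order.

fs/2 = 11.45 kHz.
27.56 kHz mod fs = 4.66 kHz.
4.66 kHz ≤ fs/2 = 11.45 kHz, appears at 4.66 kHz.
42.26 kHz mod fs = 19.36 kHz.
19.36 kHz > fs/2 = 11.45 kHz, folds to fs − 19.36 kHz = 3.54 kHz.
6.94 kHz ≤ fs/2 = 11.45 kHz, passes unchanged.
83.94 kHz mod fs = 15.24 kHz.
15.24 kHz > fs/2 = 11.45 kHz, folds to fs − 15.24 kHz = 7.66 kHz.
50.46 kHz mod fs = 4.66 kHz.
4.66 kHz ≤ fs/2 = 11.45 kHz, appears at 4.66 kHz.
Distinct values: {3.54 kHz, 4.66 kHz, 6.94 kHz, 7.66 kHz}.

3.54 kHz, 4.66 kHz, 6.94 kHz, 7.66 kHz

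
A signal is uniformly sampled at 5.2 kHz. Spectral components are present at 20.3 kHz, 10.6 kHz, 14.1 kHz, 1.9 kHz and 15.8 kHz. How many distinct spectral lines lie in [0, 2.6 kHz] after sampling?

fs/2 = 2.6 kHz.
20.3 kHz mod fs = 4.7 kHz.
4.7 kHz > fs/2 = 2.6 kHz, folds to fs − 4.7 kHz = 0.5 kHz.
10.6 kHz mod fs = 0.2 kHz.
0.2 kHz ≤ fs/2 = 2.6 kHz, appears at 0.2 kHz.
14.1 kHz mod fs = 3.7 kHz.
3.7 kHz > fs/2 = 2.6 kHz, folds to fs − 3.7 kHz = 1.5 kHz.
1.9 kHz ≤ fs/2 = 2.6 kHz, passes unchanged.
15.8 kHz mod fs = 0.2 kHz.
0.2 kHz ≤ fs/2 = 2.6 kHz, appears at 0.2 kHz.
Distinct values: {0.2 kHz, 0.5 kHz, 1.5 kHz, 1.9 kHz} → 4.

4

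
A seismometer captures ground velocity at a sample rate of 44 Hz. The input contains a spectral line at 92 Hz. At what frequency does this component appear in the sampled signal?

4 Hz

92 Hz mod fs = 4 Hz.
4 Hz ≤ fs/2 = 22 Hz, appears at 4 Hz.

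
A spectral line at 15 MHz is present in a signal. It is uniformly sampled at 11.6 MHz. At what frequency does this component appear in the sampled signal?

15 MHz mod fs = 3.4 MHz.
3.4 MHz ≤ fs/2 = 5.8 MHz, appears at 3.4 MHz.

3.4 MHz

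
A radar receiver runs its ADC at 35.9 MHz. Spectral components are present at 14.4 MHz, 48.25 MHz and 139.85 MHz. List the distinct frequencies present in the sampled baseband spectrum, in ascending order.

3.75 MHz, 12.35 MHz, 14.4 MHz

fs/2 = 17.95 MHz.
14.4 MHz ≤ fs/2 = 17.95 MHz, passes unchanged.
48.25 MHz mod fs = 12.35 MHz.
12.35 MHz ≤ fs/2 = 17.95 MHz, appears at 12.35 MHz.
139.85 MHz mod fs = 32.15 MHz.
32.15 MHz > fs/2 = 17.95 MHz, folds to fs − 32.15 MHz = 3.75 MHz.
Distinct values: {3.75 MHz, 12.35 MHz, 14.4 MHz}.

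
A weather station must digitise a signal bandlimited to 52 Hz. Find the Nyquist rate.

Nyquist rate = 2 × 52 Hz = 104 Hz.

104 Hz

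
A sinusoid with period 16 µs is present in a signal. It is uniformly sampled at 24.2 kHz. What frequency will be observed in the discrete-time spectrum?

10.1 kHz

T = 16 µs → f = 1/T = 62.5 kHz.
62.5 kHz mod fs = 14.1 kHz.
14.1 kHz > fs/2 = 12.1 kHz, folds to fs − 14.1 kHz = 10.1 kHz.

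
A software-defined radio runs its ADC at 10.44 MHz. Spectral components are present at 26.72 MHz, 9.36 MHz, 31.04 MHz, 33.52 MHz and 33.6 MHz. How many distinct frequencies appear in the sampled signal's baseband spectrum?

fs/2 = 5.22 MHz.
26.72 MHz mod fs = 5.84 MHz.
5.84 MHz > fs/2 = 5.22 MHz, folds to fs − 5.84 MHz = 4.6 MHz.
9.36 MHz > fs/2 = 5.22 MHz, folds to fs − 9.36 MHz = 1.08 MHz.
31.04 MHz mod fs = 10.16 MHz.
10.16 MHz > fs/2 = 5.22 MHz, folds to fs − 10.16 MHz = 0.28 MHz.
33.52 MHz mod fs = 2.2 MHz.
2.2 MHz ≤ fs/2 = 5.22 MHz, appears at 2.2 MHz.
33.6 MHz mod fs = 2.28 MHz.
2.28 MHz ≤ fs/2 = 5.22 MHz, appears at 2.28 MHz.
Distinct values: {0.28 MHz, 1.08 MHz, 2.2 MHz, 2.28 MHz, 4.6 MHz} → 5.

5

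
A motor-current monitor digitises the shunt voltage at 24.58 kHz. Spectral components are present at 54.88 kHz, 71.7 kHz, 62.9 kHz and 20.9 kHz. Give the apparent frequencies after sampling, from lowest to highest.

fs/2 = 12.29 kHz.
54.88 kHz mod fs = 5.72 kHz.
5.72 kHz ≤ fs/2 = 12.29 kHz, appears at 5.72 kHz.
71.7 kHz mod fs = 22.54 kHz.
22.54 kHz > fs/2 = 12.29 kHz, folds to fs − 22.54 kHz = 2.04 kHz.
62.9 kHz mod fs = 13.74 kHz.
13.74 kHz > fs/2 = 12.29 kHz, folds to fs − 13.74 kHz = 10.84 kHz.
20.9 kHz > fs/2 = 12.29 kHz, folds to fs − 20.9 kHz = 3.68 kHz.
Distinct values: {2.04 kHz, 3.68 kHz, 5.72 kHz, 10.84 kHz}.

2.04 kHz, 3.68 kHz, 5.72 kHz, 10.84 kHz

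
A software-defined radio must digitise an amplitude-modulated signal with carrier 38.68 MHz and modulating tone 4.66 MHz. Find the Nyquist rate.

AM sidebands sit at fc ± fm = 34.02 MHz and 43.34 MHz.
Highest-frequency component: 43.34 MHz.
Nyquist rate = 2 × 43.34 MHz = 86.68 MHz.

86.68 MHz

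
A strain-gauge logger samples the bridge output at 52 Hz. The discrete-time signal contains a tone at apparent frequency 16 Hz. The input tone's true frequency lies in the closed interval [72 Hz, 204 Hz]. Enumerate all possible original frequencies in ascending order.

Frequencies that alias to 16 Hz are k·fs ± 16 Hz for integer k ≥ 0.
k=0: 16 Hz.
k=1: 36 Hz, 68 Hz.
k=2: 88 Hz, 120 Hz.
k=3: 140 Hz, 172 Hz.
k=4: 192 Hz, 224 Hz.
k=5: 244 Hz, 276 Hz.
Within [72 Hz, 204 Hz]: 88 Hz, 120 Hz, 140 Hz, 172 Hz, 192 Hz.

88 Hz, 120 Hz, 140 Hz, 172 Hz, 192 Hz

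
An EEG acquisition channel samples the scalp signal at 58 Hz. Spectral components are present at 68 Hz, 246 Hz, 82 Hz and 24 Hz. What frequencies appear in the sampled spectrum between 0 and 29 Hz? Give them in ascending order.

fs/2 = 29 Hz.
68 Hz mod fs = 10 Hz.
10 Hz ≤ fs/2 = 29 Hz, appears at 10 Hz.
246 Hz mod fs = 14 Hz.
14 Hz ≤ fs/2 = 29 Hz, appears at 14 Hz.
82 Hz mod fs = 24 Hz.
24 Hz ≤ fs/2 = 29 Hz, appears at 24 Hz.
24 Hz ≤ fs/2 = 29 Hz, passes unchanged.
Distinct values: {10 Hz, 14 Hz, 24 Hz}.

10 Hz, 14 Hz, 24 Hz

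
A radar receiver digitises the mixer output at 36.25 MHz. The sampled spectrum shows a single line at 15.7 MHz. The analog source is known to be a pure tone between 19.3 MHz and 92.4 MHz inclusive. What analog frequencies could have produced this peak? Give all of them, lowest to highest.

Frequencies that alias to 15.7 MHz are k·fs ± 15.7 MHz for integer k ≥ 0.
k=0: 15.7 MHz.
k=1: 20.55 MHz, 51.95 MHz.
k=2: 56.8 MHz, 88.2 MHz.
k=3: 93.05 MHz, 124.45 MHz.
Within [19.3 MHz, 92.4 MHz]: 20.55 MHz, 51.95 MHz, 56.8 MHz, 88.2 MHz.

20.55 MHz, 51.95 MHz, 56.8 MHz, 88.2 MHz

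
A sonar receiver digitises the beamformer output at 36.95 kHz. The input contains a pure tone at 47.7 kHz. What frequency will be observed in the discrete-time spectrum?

47.7 kHz mod fs = 10.75 kHz.
10.75 kHz ≤ fs/2 = 18.475 kHz, appears at 10.75 kHz.

10.75 kHz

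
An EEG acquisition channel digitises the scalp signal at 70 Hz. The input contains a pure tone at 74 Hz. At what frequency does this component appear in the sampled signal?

74 Hz mod fs = 4 Hz.
4 Hz ≤ fs/2 = 35 Hz, appears at 4 Hz.

4 Hz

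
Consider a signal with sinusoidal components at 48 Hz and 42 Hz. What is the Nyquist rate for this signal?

Highest-frequency component: 48 Hz.
Nyquist rate = 2 × 48 Hz = 96 Hz.

96 Hz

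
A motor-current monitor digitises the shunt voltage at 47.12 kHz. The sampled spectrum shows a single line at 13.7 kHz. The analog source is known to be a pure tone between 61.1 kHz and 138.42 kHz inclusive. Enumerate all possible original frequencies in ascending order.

Frequencies that alias to 13.7 kHz are k·fs ± 13.7 kHz for integer k ≥ 0.
k=0: 13.7 kHz.
k=1: 33.42 kHz, 60.82 kHz.
k=2: 80.54 kHz, 107.94 kHz.
k=3: 127.66 kHz, 155.06 kHz.
k=4: 174.78 kHz, 202.18 kHz.
Within [61.1 kHz, 138.42 kHz]: 80.54 kHz, 107.94 kHz, 127.66 kHz.

80.54 kHz, 107.94 kHz, 127.66 kHz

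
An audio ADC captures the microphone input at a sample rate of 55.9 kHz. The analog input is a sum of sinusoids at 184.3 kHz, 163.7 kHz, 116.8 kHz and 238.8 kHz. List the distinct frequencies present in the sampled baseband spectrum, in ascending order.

fs/2 = 27.95 kHz.
184.3 kHz mod fs = 16.6 kHz.
16.6 kHz ≤ fs/2 = 27.95 kHz, appears at 16.6 kHz.
163.7 kHz mod fs = 51.9 kHz.
51.9 kHz > fs/2 = 27.95 kHz, folds to fs − 51.9 kHz = 4 kHz.
116.8 kHz mod fs = 5 kHz.
5 kHz ≤ fs/2 = 27.95 kHz, appears at 5 kHz.
238.8 kHz mod fs = 15.2 kHz.
15.2 kHz ≤ fs/2 = 27.95 kHz, appears at 15.2 kHz.
Distinct values: {4 kHz, 5 kHz, 15.2 kHz, 16.6 kHz}.

4 kHz, 5 kHz, 15.2 kHz, 16.6 kHz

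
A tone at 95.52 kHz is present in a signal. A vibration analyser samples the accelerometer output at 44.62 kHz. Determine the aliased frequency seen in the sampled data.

95.52 kHz mod fs = 6.28 kHz.
6.28 kHz ≤ fs/2 = 22.31 kHz, appears at 6.28 kHz.

6.28 kHz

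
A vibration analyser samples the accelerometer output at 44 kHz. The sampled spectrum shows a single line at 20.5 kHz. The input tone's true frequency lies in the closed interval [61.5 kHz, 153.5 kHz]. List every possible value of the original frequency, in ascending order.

64.5 kHz, 67.5 kHz, 108.5 kHz, 111.5 kHz, 152.5 kHz

Frequencies that alias to 20.5 kHz are k·fs ± 20.5 kHz for integer k ≥ 0.
k=0: 20.5 kHz.
k=1: 23.5 kHz, 64.5 kHz.
k=2: 67.5 kHz, 108.5 kHz.
k=3: 111.5 kHz, 152.5 kHz.
k=4: 155.5 kHz, 196.5 kHz.
Within [61.5 kHz, 153.5 kHz]: 64.5 kHz, 67.5 kHz, 108.5 kHz, 111.5 kHz, 152.5 kHz.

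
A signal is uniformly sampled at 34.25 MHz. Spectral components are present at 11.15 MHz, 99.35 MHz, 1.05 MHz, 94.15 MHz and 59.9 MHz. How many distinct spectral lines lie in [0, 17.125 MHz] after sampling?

fs/2 = 17.125 MHz.
11.15 MHz ≤ fs/2 = 17.125 MHz, passes unchanged.
99.35 MHz mod fs = 30.85 MHz.
30.85 MHz > fs/2 = 17.125 MHz, folds to fs − 30.85 MHz = 3.4 MHz.
1.05 MHz ≤ fs/2 = 17.125 MHz, passes unchanged.
94.15 MHz mod fs = 25.65 MHz.
25.65 MHz > fs/2 = 17.125 MHz, folds to fs − 25.65 MHz = 8.6 MHz.
59.9 MHz mod fs = 25.65 MHz.
25.65 MHz > fs/2 = 17.125 MHz, folds to fs − 25.65 MHz = 8.6 MHz.
Distinct values: {1.05 MHz, 3.4 MHz, 8.6 MHz, 11.15 MHz} → 4.

4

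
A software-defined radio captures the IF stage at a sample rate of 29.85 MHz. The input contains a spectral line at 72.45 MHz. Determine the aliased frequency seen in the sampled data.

72.45 MHz mod fs = 12.75 MHz.
12.75 MHz ≤ fs/2 = 14.925 MHz, appears at 12.75 MHz.

12.75 MHz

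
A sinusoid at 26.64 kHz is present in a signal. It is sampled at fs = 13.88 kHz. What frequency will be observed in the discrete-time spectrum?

1.12 kHz

26.64 kHz mod fs = 12.76 kHz.
12.76 kHz > fs/2 = 6.94 kHz, folds to fs − 12.76 kHz = 1.12 kHz.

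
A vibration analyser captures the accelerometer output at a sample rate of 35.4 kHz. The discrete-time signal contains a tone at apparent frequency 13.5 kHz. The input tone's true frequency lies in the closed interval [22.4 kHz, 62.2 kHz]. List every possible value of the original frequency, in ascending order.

Frequencies that alias to 13.5 kHz are k·fs ± 13.5 kHz for integer k ≥ 0.
k=0: 13.5 kHz.
k=1: 21.9 kHz, 48.9 kHz.
k=2: 57.3 kHz, 84.3 kHz.
k=3: 92.7 kHz, 119.7 kHz.
Within [22.4 kHz, 62.2 kHz]: 48.9 kHz, 57.3 kHz.

48.9 kHz, 57.3 kHz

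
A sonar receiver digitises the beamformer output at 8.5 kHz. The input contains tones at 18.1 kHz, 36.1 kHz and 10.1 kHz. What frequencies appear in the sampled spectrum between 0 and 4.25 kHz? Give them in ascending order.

1.1 kHz, 1.6 kHz, 2.1 kHz

fs/2 = 4.25 kHz.
18.1 kHz mod fs = 1.1 kHz.
1.1 kHz ≤ fs/2 = 4.25 kHz, appears at 1.1 kHz.
36.1 kHz mod fs = 2.1 kHz.
2.1 kHz ≤ fs/2 = 4.25 kHz, appears at 2.1 kHz.
10.1 kHz mod fs = 1.6 kHz.
1.6 kHz ≤ fs/2 = 4.25 kHz, appears at 1.6 kHz.
Distinct values: {1.1 kHz, 1.6 kHz, 2.1 kHz}.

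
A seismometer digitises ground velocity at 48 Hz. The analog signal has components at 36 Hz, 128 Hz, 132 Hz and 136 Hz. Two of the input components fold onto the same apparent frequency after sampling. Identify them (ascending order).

fs/2 = 24 Hz.
36 Hz > fs/2 = 24 Hz, folds to fs − 36 Hz = 12 Hz.
128 Hz mod fs = 32 Hz.
32 Hz > fs/2 = 24 Hz, folds to fs − 32 Hz = 16 Hz.
132 Hz mod fs = 36 Hz.
36 Hz > fs/2 = 24 Hz, folds to fs − 36 Hz = 12 Hz.
136 Hz mod fs = 40 Hz.
40 Hz > fs/2 = 24 Hz, folds to fs − 40 Hz = 8 Hz.
36 Hz and 132 Hz both map to 12 Hz.

36 Hz, 132 Hz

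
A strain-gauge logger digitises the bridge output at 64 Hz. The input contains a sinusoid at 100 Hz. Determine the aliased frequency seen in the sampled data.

100 Hz mod fs = 36 Hz.
36 Hz > fs/2 = 32 Hz, folds to fs − 36 Hz = 28 Hz.

28 Hz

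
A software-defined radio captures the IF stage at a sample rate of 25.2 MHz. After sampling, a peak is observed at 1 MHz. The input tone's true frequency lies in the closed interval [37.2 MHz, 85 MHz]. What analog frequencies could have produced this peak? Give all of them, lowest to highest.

49.4 MHz, 51.4 MHz, 74.6 MHz, 76.6 MHz

Frequencies that alias to 1 MHz are k·fs ± 1 MHz for integer k ≥ 0.
k=0: 1 MHz.
k=1: 24.2 MHz, 26.2 MHz.
k=2: 49.4 MHz, 51.4 MHz.
k=3: 74.6 MHz, 76.6 MHz.
k=4: 99.8 MHz, 101.8 MHz.
Within [37.2 MHz, 85 MHz]: 49.4 MHz, 51.4 MHz, 74.6 MHz, 76.6 MHz.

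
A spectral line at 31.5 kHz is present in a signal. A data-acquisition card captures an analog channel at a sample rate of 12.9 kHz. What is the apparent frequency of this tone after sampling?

5.7 kHz

31.5 kHz mod fs = 5.7 kHz.
5.7 kHz ≤ fs/2 = 6.45 kHz, appears at 5.7 kHz.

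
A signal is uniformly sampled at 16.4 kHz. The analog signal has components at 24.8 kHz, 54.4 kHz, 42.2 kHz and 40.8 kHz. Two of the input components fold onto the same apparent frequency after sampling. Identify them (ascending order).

24.8 kHz, 40.8 kHz

fs/2 = 8.2 kHz.
24.8 kHz mod fs = 8.4 kHz.
8.4 kHz > fs/2 = 8.2 kHz, folds to fs − 8.4 kHz = 8 kHz.
54.4 kHz mod fs = 5.2 kHz.
5.2 kHz ≤ fs/2 = 8.2 kHz, appears at 5.2 kHz.
42.2 kHz mod fs = 9.4 kHz.
9.4 kHz > fs/2 = 8.2 kHz, folds to fs − 9.4 kHz = 7 kHz.
40.8 kHz mod fs = 8 kHz.
8 kHz ≤ fs/2 = 8.2 kHz, appears at 8 kHz.
24.8 kHz and 40.8 kHz both map to 8 kHz.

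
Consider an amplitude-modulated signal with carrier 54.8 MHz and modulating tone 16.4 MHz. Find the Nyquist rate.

142.4 MHz

AM sidebands sit at fc ± fm = 38.4 MHz and 71.2 MHz.
Highest-frequency component: 71.2 MHz.
Nyquist rate = 2 × 71.2 MHz = 142.4 MHz.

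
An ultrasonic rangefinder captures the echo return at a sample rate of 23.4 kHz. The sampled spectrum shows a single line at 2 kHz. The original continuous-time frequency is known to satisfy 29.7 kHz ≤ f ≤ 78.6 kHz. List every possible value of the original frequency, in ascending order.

Frequencies that alias to 2 kHz are k·fs ± 2 kHz for integer k ≥ 0.
k=0: 2 kHz.
k=1: 21.4 kHz, 25.4 kHz.
k=2: 44.8 kHz, 48.8 kHz.
k=3: 68.2 kHz, 72.2 kHz.
k=4: 91.6 kHz, 95.6 kHz.
Within [29.7 kHz, 78.6 kHz]: 44.8 kHz, 48.8 kHz, 68.2 kHz, 72.2 kHz.

44.8 kHz, 48.8 kHz, 68.2 kHz, 72.2 kHz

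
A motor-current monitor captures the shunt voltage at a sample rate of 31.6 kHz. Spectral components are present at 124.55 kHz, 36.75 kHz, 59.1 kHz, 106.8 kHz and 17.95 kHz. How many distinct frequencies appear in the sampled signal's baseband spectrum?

5

fs/2 = 15.8 kHz.
124.55 kHz mod fs = 29.75 kHz.
29.75 kHz > fs/2 = 15.8 kHz, folds to fs − 29.75 kHz = 1.85 kHz.
36.75 kHz mod fs = 5.15 kHz.
5.15 kHz ≤ fs/2 = 15.8 kHz, appears at 5.15 kHz.
59.1 kHz mod fs = 27.5 kHz.
27.5 kHz > fs/2 = 15.8 kHz, folds to fs − 27.5 kHz = 4.1 kHz.
106.8 kHz mod fs = 12 kHz.
12 kHz ≤ fs/2 = 15.8 kHz, appears at 12 kHz.
17.95 kHz > fs/2 = 15.8 kHz, folds to fs − 17.95 kHz = 13.65 kHz.
Distinct values: {1.85 kHz, 4.1 kHz, 5.15 kHz, 12 kHz, 13.65 kHz} → 5.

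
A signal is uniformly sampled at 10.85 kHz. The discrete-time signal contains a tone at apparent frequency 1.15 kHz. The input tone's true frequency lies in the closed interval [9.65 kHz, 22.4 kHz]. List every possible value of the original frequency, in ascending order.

Frequencies that alias to 1.15 kHz are k·fs ± 1.15 kHz for integer k ≥ 0.
k=0: 1.15 kHz.
k=1: 9.7 kHz, 12 kHz.
k=2: 20.55 kHz, 22.85 kHz.
k=3: 31.4 kHz, 33.7 kHz.
Within [9.65 kHz, 22.4 kHz]: 9.7 kHz, 12 kHz, 20.55 kHz.

9.7 kHz, 12 kHz, 20.55 kHz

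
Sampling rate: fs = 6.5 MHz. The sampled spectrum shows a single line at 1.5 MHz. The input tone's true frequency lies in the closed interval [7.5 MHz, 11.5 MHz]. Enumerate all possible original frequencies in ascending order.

8 MHz, 11.5 MHz

Frequencies that alias to 1.5 MHz are k·fs ± 1.5 MHz for integer k ≥ 0.
k=0: 1.5 MHz.
k=1: 5 MHz, 8 MHz.
k=2: 11.5 MHz, 14.5 MHz.
k=3: 18 MHz, 21 MHz.
Within [7.5 MHz, 11.5 MHz]: 8 MHz, 11.5 MHz.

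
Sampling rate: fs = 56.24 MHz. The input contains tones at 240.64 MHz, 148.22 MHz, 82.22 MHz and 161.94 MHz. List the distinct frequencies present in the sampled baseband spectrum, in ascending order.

fs/2 = 28.12 MHz.
240.64 MHz mod fs = 15.68 MHz.
15.68 MHz ≤ fs/2 = 28.12 MHz, appears at 15.68 MHz.
148.22 MHz mod fs = 35.74 MHz.
35.74 MHz > fs/2 = 28.12 MHz, folds to fs − 35.74 MHz = 20.5 MHz.
82.22 MHz mod fs = 25.98 MHz.
25.98 MHz ≤ fs/2 = 28.12 MHz, appears at 25.98 MHz.
161.94 MHz mod fs = 49.46 MHz.
49.46 MHz > fs/2 = 28.12 MHz, folds to fs − 49.46 MHz = 6.78 MHz.
Distinct values: {6.78 MHz, 15.68 MHz, 20.5 MHz, 25.98 MHz}.

6.78 MHz, 15.68 MHz, 20.5 MHz, 25.98 MHz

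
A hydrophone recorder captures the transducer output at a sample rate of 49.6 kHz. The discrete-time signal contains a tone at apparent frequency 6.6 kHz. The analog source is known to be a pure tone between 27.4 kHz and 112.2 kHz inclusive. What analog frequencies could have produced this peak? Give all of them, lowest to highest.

43 kHz, 56.2 kHz, 92.6 kHz, 105.8 kHz

Frequencies that alias to 6.6 kHz are k·fs ± 6.6 kHz for integer k ≥ 0.
k=0: 6.6 kHz.
k=1: 43 kHz, 56.2 kHz.
k=2: 92.6 kHz, 105.8 kHz.
k=3: 142.2 kHz, 155.4 kHz.
Within [27.4 kHz, 112.2 kHz]: 43 kHz, 56.2 kHz, 92.6 kHz, 105.8 kHz.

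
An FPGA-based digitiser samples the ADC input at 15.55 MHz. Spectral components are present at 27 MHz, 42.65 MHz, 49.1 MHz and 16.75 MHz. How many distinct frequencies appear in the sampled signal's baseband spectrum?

fs/2 = 7.775 MHz.
27 MHz mod fs = 11.45 MHz.
11.45 MHz > fs/2 = 7.775 MHz, folds to fs − 11.45 MHz = 4.1 MHz.
42.65 MHz mod fs = 11.55 MHz.
11.55 MHz > fs/2 = 7.775 MHz, folds to fs − 11.55 MHz = 4 MHz.
49.1 MHz mod fs = 2.45 MHz.
2.45 MHz ≤ fs/2 = 7.775 MHz, appears at 2.45 MHz.
16.75 MHz mod fs = 1.2 MHz.
1.2 MHz ≤ fs/2 = 7.775 MHz, appears at 1.2 MHz.
Distinct values: {1.2 MHz, 2.45 MHz, 4 MHz, 4.1 MHz} → 4.

4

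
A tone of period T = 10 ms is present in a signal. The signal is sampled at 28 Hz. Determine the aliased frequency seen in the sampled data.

12 Hz

T = 10 ms → f = 1/T = 100 Hz.
100 Hz mod fs = 16 Hz.
16 Hz > fs/2 = 14 Hz, folds to fs − 16 Hz = 12 Hz.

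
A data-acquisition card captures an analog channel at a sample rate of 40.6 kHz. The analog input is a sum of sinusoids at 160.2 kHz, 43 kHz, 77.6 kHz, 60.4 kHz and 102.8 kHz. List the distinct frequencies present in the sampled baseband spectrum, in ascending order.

2.2 kHz, 2.4 kHz, 3.6 kHz, 19 kHz, 19.8 kHz

fs/2 = 20.3 kHz.
160.2 kHz mod fs = 38.4 kHz.
38.4 kHz > fs/2 = 20.3 kHz, folds to fs − 38.4 kHz = 2.2 kHz.
43 kHz mod fs = 2.4 kHz.
2.4 kHz ≤ fs/2 = 20.3 kHz, appears at 2.4 kHz.
77.6 kHz mod fs = 37 kHz.
37 kHz > fs/2 = 20.3 kHz, folds to fs − 37 kHz = 3.6 kHz.
60.4 kHz mod fs = 19.8 kHz.
19.8 kHz ≤ fs/2 = 20.3 kHz, appears at 19.8 kHz.
102.8 kHz mod fs = 21.6 kHz.
21.6 kHz > fs/2 = 20.3 kHz, folds to fs − 21.6 kHz = 19 kHz.
Distinct values: {2.2 kHz, 2.4 kHz, 3.6 kHz, 19 kHz, 19.8 kHz}.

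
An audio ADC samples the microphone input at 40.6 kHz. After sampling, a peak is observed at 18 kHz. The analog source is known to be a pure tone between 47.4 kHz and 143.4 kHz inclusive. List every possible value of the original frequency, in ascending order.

58.6 kHz, 63.2 kHz, 99.2 kHz, 103.8 kHz, 139.8 kHz

Frequencies that alias to 18 kHz are k·fs ± 18 kHz for integer k ≥ 0.
k=0: 18 kHz.
k=1: 22.6 kHz, 58.6 kHz.
k=2: 63.2 kHz, 99.2 kHz.
k=3: 103.8 kHz, 139.8 kHz.
k=4: 144.4 kHz, 180.4 kHz.
Within [47.4 kHz, 143.4 kHz]: 58.6 kHz, 63.2 kHz, 99.2 kHz, 103.8 kHz, 139.8 kHz.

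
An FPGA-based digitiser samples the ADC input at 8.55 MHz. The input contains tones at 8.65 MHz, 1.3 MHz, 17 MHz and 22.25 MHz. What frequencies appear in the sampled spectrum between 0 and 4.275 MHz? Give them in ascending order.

fs/2 = 4.275 MHz.
8.65 MHz mod fs = 0.1 MHz.
0.1 MHz ≤ fs/2 = 4.275 MHz, appears at 0.1 MHz.
1.3 MHz ≤ fs/2 = 4.275 MHz, passes unchanged.
17 MHz mod fs = 8.45 MHz.
8.45 MHz > fs/2 = 4.275 MHz, folds to fs − 8.45 MHz = 0.1 MHz.
22.25 MHz mod fs = 5.15 MHz.
5.15 MHz > fs/2 = 4.275 MHz, folds to fs − 5.15 MHz = 3.4 MHz.
Distinct values: {0.1 MHz, 1.3 MHz, 3.4 MHz}.

0.1 MHz, 1.3 MHz, 3.4 MHz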